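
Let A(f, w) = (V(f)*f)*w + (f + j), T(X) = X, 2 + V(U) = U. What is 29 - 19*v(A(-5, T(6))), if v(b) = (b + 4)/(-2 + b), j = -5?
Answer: 311/33 ≈ 9.4242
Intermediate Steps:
V(U) = -2 + U
A(f, w) = -5 + f + f*w*(-2 + f) (A(f, w) = ((-2 + f)*f)*w + (f - 5) = (f*(-2 + f))*w + (-5 + f) = f*w*(-2 + f) + (-5 + f) = -5 + f + f*w*(-2 + f))
v(b) = (4 + b)/(-2 + b)
29 - 19*v(A(-5, T(6))) = 29 - 19*(4 + (-5 - 5 - 5*6*(-2 - 5)))/(-2 + (-5 - 5 - 5*6*(-2 - 5))) = 29 - 19*(4 + (-5 - 5 - 5*6*(-7)))/(-2 + (-5 - 5 - 5*6*(-7))) = 29 - 19*(4 + (-5 - 5 + 210))/(-2 + (-5 - 5 + 210)) = 29 - 19*(4 + 200)/(-2 + 200) = 29 - 19*204/198 = 29 - 19*34/33 = 29 - 646/33 = 311/33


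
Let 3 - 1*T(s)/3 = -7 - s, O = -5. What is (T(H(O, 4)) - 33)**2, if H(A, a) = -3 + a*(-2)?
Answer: 1296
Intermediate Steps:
H(A, a) = -3 - 2*a
T(s) = 30 + 3*s (T(s) = 9 - 3*(-7 - s) = 9 + (21 + 3*s) = 30 + 3*s)
(T(H(O, 4)) - 33)**2 = ((30 + 3*(-3 - 2*4)) - 33)**2 = ((30 + 3*(-3 - 8)) - 33)**2 = ((30 + 3*(-11)) - 33)**2 = ((30 - 33) - 33)**2 = (-3 - 33)**2 = (-36)**2 = 1296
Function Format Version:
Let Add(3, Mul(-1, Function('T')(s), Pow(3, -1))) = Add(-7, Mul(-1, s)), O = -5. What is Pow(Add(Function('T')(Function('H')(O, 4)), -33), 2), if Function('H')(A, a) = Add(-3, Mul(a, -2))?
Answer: 1296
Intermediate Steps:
Function('H')(A, a) = Add(-3, Mul(-2, a))
Function('T')(s) = Add(30, Mul(3, s)) (Function('T')(s) = Add(9, Mul(-3, Add(-7, Mul(-1, s)))) = Add(9, Add(21, Mul(3, s))) = Add(30, Mul(3, s)))
Pow(Add(Function('T')(Function('H')(O, 4)), -33), 2) = Pow(Add(Add(30, Mul(3, Add(-3, Mul(-2, 4)))), -33), 2) = Pow(Add(Add(30, Mul(3, Add(-3, -8))), -33), 2) = Pow(Add(Add(30, Mul(3, -11)), -33), 2) = Pow(Add(Add(30, -33), -33), 2) = Pow(Add(-3, -33), 2) = Pow(-36, 2) = 1296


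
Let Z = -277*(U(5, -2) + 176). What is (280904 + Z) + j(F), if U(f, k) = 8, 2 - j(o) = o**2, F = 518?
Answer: -38386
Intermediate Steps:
j(o) = 2 - o**2
Z = -50968 (Z = -277*(8 + 176) = -277*184 = -50968)
(280904 + Z) + j(F) = (280904 - 50968) + (2 - 1*518**2) = 229936 + (2 - 1*268324) = 229936 + (2 - 268324) = 229936 - 268322 = -38386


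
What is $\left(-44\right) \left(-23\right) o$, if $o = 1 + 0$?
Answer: $1012$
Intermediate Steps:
$o = 1$
$\left(-44\right) \left(-23\right) o = \left(-44\right) \left(-23\right) 1 = 1012 \cdot 1 = 1012$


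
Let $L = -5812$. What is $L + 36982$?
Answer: $31170$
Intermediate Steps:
$L + 36982 = -5812 + 36982 = 31170$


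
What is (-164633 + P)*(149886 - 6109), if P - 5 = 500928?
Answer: 48352205100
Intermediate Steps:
P = 500933 (P = 5 + 500928 = 500933)
(-164633 + P)*(149886 - 6109) = (-164633 + 500933)*(149886 - 6109) = 336300*143777 = 48352205100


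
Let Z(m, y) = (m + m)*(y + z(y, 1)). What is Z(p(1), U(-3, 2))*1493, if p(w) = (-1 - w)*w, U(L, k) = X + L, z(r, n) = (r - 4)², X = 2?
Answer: -143328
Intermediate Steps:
z(r, n) = (-4 + r)²
U(L, k) = 2 + L
p(w) = w*(-1 - w)
Z(m, y) = 2*m*(y + (-4 + y)²) (Z(m, y) = (m + m)*(y + (-4 + y)²) = (2*m)*(y + (-4 + y)²) = 2*m*(y + (-4 + y)²))
Z(p(1), U(-3, 2))*1493 = (2*(-1*1*(1 + 1))*((2 - 3) + (-4 + (2 - 3))²))*1493 = (2*(-1*1*2)*(-1 + (-4 - 1)²))*1493 = (2*(-2)*(-1 + (-5)²))*1493 = (2*(-2)*(-1 + 25))*1493 = (2*(-2)*24)*1493 = -96*1493 = -143328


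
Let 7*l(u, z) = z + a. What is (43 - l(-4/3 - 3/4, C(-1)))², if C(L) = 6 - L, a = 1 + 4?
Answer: 83521/49 ≈ 1704.5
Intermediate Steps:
a = 5
l(u, z) = 5/7 + z/7 (l(u, z) = (z + 5)/7 = (5 + z)/7 = 5/7 + z/7)
(43 - l(-4/3 - 3/4, C(-1)))² = (43 - (5/7 + (6 - 1*(-1))/7))² = (43 - (5/7 + (6 + 1)/7))² = (43 - (5/7 + (⅐)*7))² = (43 - (5/7 + 1))² = (43 - 1*12/7)² = (43 - 12/7)² = (289/7)² = 83521/49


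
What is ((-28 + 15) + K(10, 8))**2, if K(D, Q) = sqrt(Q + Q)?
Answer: 81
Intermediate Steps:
K(D, Q) = sqrt(2)*sqrt(Q) (K(D, Q) = sqrt(2*Q) = sqrt(2)*sqrt(Q))
((-28 + 15) + K(10, 8))**2 = ((-28 + 15) + sqrt(2)*sqrt(8))**2 = (-13 + sqrt(2)*(2*sqrt(2)))**2 = (-13 + 4)**2 = (-9)**2 = 81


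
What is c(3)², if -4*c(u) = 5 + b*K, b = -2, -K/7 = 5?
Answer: 5625/16 ≈ 351.56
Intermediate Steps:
K = -35 (K = -7*5 = -35)
c(u) = -75/4 (c(u) = -(5 - 2*(-35))/4 = -(5 + 70)/4 = -¼*75 = -75/4)
c(3)² = (-75/4)² = 5625/16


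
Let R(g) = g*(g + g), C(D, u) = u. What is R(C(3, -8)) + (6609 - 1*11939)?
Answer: -5202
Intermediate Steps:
R(g) = 2*g**2 (R(g) = g*(2*g) = 2*g**2)
R(C(3, -8)) + (6609 - 1*11939) = 2*(-8)**2 + (6609 - 1*11939) = 2*64 + (6609 - 11939) = 128 - 5330 = -5202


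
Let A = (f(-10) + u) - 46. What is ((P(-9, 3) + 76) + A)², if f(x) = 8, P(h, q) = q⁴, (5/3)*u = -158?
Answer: 14641/25 ≈ 585.64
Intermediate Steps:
u = -474/5 (u = (⅗)*(-158) = -474/5 ≈ -94.800)
A = -664/5 (A = (8 - 474/5) - 46 = -434/5 - 46 = -664/5 ≈ -132.80)
((P(-9, 3) + 76) + A)² = ((3⁴ + 76) - 664/5)² = ((81 + 76) - 664/5)² = (157 - 664/5)² = (121/5)² = 14641/25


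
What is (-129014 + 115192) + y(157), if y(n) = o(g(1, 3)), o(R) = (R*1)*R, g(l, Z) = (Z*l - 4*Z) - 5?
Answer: -13626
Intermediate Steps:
g(l, Z) = -5 - 4*Z + Z*l (g(l, Z) = (-4*Z + Z*l) - 5 = -5 - 4*Z + Z*l)
o(R) = R**2 (o(R) = R*R = R**2)
y(n) = 196 (y(n) = (-5 - 4*3 + 3*1)**2 = (-5 - 12 + 3)**2 = (-14)**2 = 196)
(-129014 + 115192) + y(157) = (-129014 + 115192) + 196 = -13822 + 196 = -13626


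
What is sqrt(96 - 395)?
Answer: I*sqrt(299) ≈ 17.292*I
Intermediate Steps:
sqrt(96 - 395) = sqrt(-299) = I*sqrt(299)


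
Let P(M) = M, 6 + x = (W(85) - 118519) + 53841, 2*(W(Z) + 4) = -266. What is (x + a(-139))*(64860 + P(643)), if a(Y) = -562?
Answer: -4282782649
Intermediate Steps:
W(Z) = -137 (W(Z) = -4 + (½)*(-266) = -4 - 133 = -137)
x = -64821 (x = -6 + ((-137 - 118519) + 53841) = -6 + (-118656 + 53841) = -6 - 64815 = -64821)
(x + a(-139))*(64860 + P(643)) = (-64821 - 562)*(64860 + 643) = -65383*65503 = -4282782649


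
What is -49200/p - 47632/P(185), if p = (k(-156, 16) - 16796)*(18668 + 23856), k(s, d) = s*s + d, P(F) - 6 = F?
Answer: -956544458413/3835654169 ≈ -249.38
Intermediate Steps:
P(F) = 6 + F
k(s, d) = d + s² (k(s, d) = s² + d = d + s²)
p = 321311344 (p = ((16 + (-156)²) - 16796)*(18668 + 23856) = ((16 + 24336) - 16796)*42524 = (24352 - 16796)*42524 = 7556*42524 = 321311344)
-49200/p - 47632/P(185) = -49200/321311344 - 47632/(6 + 185) = -49200*1/321311344 - 47632/191 = -3075/20081959 - 47632*1/191 = -3075/20081959 - 47632/191 = -956544458413/3835654169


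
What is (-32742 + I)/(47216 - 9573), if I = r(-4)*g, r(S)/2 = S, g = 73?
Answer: -33326/37643 ≈ -0.88532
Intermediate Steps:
r(S) = 2*S
I = -584 (I = (2*(-4))*73 = -8*73 = -584)
(-32742 + I)/(47216 - 9573) = (-32742 - 584)/(47216 - 9573) = -33326/37643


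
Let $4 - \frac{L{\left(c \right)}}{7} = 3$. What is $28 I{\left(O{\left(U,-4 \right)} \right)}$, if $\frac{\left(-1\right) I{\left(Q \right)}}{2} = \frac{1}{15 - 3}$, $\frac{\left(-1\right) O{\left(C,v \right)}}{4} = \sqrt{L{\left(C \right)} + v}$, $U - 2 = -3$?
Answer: $- \frac{14}{3} \approx -4.6667$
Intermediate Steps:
$U = -1$ ($U = 2 - 3 = -1$)
$L{\left(c \right)} = 7$ ($L{\left(c \right)} = 28 - 21 = 7$)
$O{\left(C,v \right)} = - 4 \sqrt{7 + v}$
$I{\left(Q \right)} = - \frac{1}{6}$ ($I{\left(Q \right)} = - \frac{2}{15 - 3} = - \frac{2}{12} = \left(-2\right) \frac{1}{12} = - \frac{1}{6}$)
$28 I{\left(O{\left(U,-4 \right)} \right)} = 28 \left(- \frac{1}{6}\right) = - \frac{14}{3}$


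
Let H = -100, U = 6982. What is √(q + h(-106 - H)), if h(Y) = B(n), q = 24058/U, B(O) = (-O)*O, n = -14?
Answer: I*√2346674637/3491 ≈ 13.876*I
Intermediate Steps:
B(O) = -O²
q = 12029/3491 (q = 24058/6982 = 24058*(1/6982) = 12029/3491 ≈ 3.4457)
h(Y) = -196 (h(Y) = -1*(-14)² = -1*196 = -196)
√(q + h(-106 - H)) = √(12029/3491 - 196) = √(-672207/3491) = I*√2346674637/3491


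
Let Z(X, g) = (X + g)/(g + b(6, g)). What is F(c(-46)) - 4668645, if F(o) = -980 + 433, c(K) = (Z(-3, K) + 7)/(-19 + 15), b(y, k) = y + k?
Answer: -4669192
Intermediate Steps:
b(y, k) = k + y
Z(X, g) = (X + g)/(6 + 2*g) (Z(X, g) = (X + g)/(g + (g + 6)) = (X + g)/(g + (6 + g)) = (X + g)/(6 + 2*g))
c(K) = -7/4 - (-3 + K)/(8*(3 + K)) (c(K) = ((-3 + K)/(2*(3 + K)) + 7)/(-19 + 15) = (7 + (-3 + K)/(2*(3 + K)))/(-4) = (7 + (-3 + K)/(2*(3 + K)))*(-¼) = -7/4 - (-3 + K)/(8*(3 + K)))
F(o) = -547
F(c(-46)) - 4668645 = -547 - 4668645 = -4669192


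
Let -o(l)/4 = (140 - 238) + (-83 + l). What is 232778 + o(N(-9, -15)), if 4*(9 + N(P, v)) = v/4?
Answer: 934167/4 ≈ 2.3354e+5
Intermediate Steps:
N(P, v) = -9 + v/16 (N(P, v) = -9 + (v/4)/4 = -9 + v/16)
o(l) = 724 - 4*l (o(l) = -4*((140 - 238) + (-83 + l)) = -4*(-98 + (-83 + l)) = -4*(-181 + l) = 724 - 4*l)
232778 + o(N(-9, -15)) = 232778 + (724 - 4*(-9 + (1/16)*(-15))) = 232778 + (724 - 4*(-9 - 15/16)) = 232778 + (724 - 4*(-159/16)) = 232778 + (724 + 159/4) = 232778 + 3055/4 = 934167/4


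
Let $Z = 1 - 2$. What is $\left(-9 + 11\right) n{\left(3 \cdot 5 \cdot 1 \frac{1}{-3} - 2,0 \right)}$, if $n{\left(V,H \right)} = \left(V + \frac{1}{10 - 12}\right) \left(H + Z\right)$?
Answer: $15$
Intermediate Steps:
$Z = -1$
$n{\left(V,H \right)} = \left(-1 + H\right) \left(- \frac{1}{2} + V\right)$ ($n{\left(V,H \right)} = \left(V + \frac{1}{10 - 12}\right) \left(H - 1\right) = \left(V + \frac{1}{-2}\right) \left(-1 + H\right) = \left(V - \frac{1}{2}\right) \left(-1 + H\right) = \left(- \frac{1}{2} + V\right) \left(-1 + H\right) = \left(-1 + H\right) \left(- \frac{1}{2} + V\right)$)
$\left(-9 + 11\right) n{\left(3 \cdot 5 \cdot 1 \frac{1}{-3} - 2,0 \right)} = \left(-9 + 11\right) \left(\frac{1}{2} - \left(3 \cdot 5 \cdot 1 \frac{1}{-3} - 2\right) - 0 + 0 \left(3 \cdot 5 \cdot 1 \frac{1}{-3} - 2\right)\right) = 2 \left(\frac{1}{2} - \left(15 \cdot 1 \left(- \frac{1}{3}\right) - 2\right) + 0 + 0 \left(15 \cdot 1 \left(- \frac{1}{3}\right) - 2\right)\right) = 2 \left(\frac{1}{2} - \left(15 \left(- \frac{1}{3}\right) - 2\right) + 0 + 0 \left(15 \left(- \frac{1}{3}\right) - 2\right)\right) = 2 \left(\frac{1}{2} - \left(-5 - 2\right) + 0 + 0 \left(-5 - 2\right)\right) = 2 \left(\frac{1}{2} - -7 + 0 + 0 \left(-7\right)\right) = 2 \left(\frac{1}{2} + 7 + 0 + 0\right) = 2 \cdot \frac{15}{2} = 15$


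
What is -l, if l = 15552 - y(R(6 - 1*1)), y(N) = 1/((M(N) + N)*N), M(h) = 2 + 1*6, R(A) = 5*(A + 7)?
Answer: -63452159/4080 ≈ -15552.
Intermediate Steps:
R(A) = 35 + 5*A (R(A) = 5*(7 + A) = 35 + 5*A)
M(h) = 8 (M(h) = 2 + 6 = 8)
y(N) = 1/(N*(8 + N)) (y(N) = 1/((8 + N)*N) = 1/(N*(8 + N)))
l = 63452159/4080 (l = 15552 - 1/((35 + 5*(6 - 1*1))*(8 + (35 + 5*(6 - 1*1)))) = 15552 - 1/((35 + 5*(6 - 1))*(8 + (35 + 5*(6 - 1)))) = 15552 - 1/((35 + 5*5)*(8 + (35 + 5*5))) = 15552 - 1/((35 + 25)*(8 + (35 + 25))) = 15552 - 1/(60*(8 + 60)) = 15552 - 1/(60*68) = 15552 - 1*1/4080 = 15552 - 1/4080 = 63452159/4080 ≈ 15552.)
-l = -1*63452159/4080 = -63452159/4080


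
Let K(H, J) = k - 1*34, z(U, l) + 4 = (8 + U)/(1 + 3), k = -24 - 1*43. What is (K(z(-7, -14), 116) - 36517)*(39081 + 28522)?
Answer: -2475486654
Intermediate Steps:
k = -67 (k = -24 - 43 = -67)
z(U, l) = -2 + U/4 (z(U, l) = -4 + (8 + U)/(1 + 3) = -4 + (8 + U)/4 = -4 + (8 + U)*(1/4) = -4 + (2 + U/4) = -2 + U/4)
K(H, J) = -101 (K(H, J) = -67 - 1*34 = -67 - 34 = -101)
(K(z(-7, -14), 116) - 36517)*(39081 + 28522) = (-101 - 36517)*(39081 + 28522) = -36618*67603 = -2475486654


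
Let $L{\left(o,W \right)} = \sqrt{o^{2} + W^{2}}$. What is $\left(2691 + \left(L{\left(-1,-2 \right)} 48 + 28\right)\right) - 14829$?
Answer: $-12110 + 48 \sqrt{5} \approx -12003.0$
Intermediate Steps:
$L{\left(o,W \right)} = \sqrt{W^{2} + o^{2}}$
$\left(2691 + \left(L{\left(-1,-2 \right)} 48 + 28\right)\right) - 14829 = \left(2691 + \left(\sqrt{\left(-2\right)^{2} + \left(-1\right)^{2}} \cdot 48 + 28\right)\right) - 14829 = \left(2691 + \left(\sqrt{4 + 1} \cdot 48 + 28\right)\right) - 14829 = \left(2691 + \left(\sqrt{5} \cdot 48 + 28\right)\right) - 14829 = \left(2691 + \left(48 \sqrt{5} + 28\right)\right) - 14829 = \left(2691 + \left(28 + 48 \sqrt{5}\right)\right) - 14829 = \left(2719 + 48 \sqrt{5}\right) - 14829 = -12110 + 48 \sqrt{5}$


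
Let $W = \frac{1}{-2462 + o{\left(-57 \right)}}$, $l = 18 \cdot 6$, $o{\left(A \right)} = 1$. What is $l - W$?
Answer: $\frac{265789}{2461} \approx 108.0$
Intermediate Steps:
$l = 108$
$W = - \frac{1}{2461}$ ($W = \frac{1}{-2462 + 1} = \frac{1}{-2461} = - \frac{1}{2461} \approx -0.00040634$)
$l - W = 108 - - \frac{1}{2461} = 108 + \frac{1}{2461} = \frac{265789}{2461}$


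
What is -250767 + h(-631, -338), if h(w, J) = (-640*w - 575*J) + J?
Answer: 347085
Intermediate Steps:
h(w, J) = -640*w - 574*J
-250767 + h(-631, -338) = -250767 + (-640*(-631) - 574*(-338)) = -250767 + (403840 + 194012) = -250767 + 597852 = 347085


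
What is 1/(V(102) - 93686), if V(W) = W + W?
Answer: -1/93482 ≈ -1.0697e-5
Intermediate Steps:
V(W) = 2*W
1/(V(102) - 93686) = 1/(2*102 - 93686) = 1/(204 - 93686) = 1/(-93482) = -1/93482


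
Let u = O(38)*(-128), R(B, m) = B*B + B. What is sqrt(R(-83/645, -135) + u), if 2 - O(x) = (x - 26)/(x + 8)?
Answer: I*sqrt(49015779734)/14835 ≈ 14.924*I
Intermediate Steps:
O(x) = 2 - (-26 + x)/(8 + x) (O(x) = 2 - (x - 26)/(x + 8) = 2 - (-26 + x)/(8 + x))
R(B, m) = B + B**2 (R(B, m) = B**2 + B = B + B**2)
u = -5120/23 (u = ((42 + 38)/(8 + 38))*(-128) = (80/46)*(-128) = ((1/46)*80)*(-128) = (40/23)*(-128) = -5120/23 ≈ -222.61)
sqrt(R(-83/645, -135) + u) = sqrt((-83/645)*(1 - 83/645) - 5120/23) = sqrt((-83*1/645)*(1 - 83*1/645) - 5120/23) = sqrt(-83*(1 - 83/645)/645 - 5120/23) = sqrt(-83/645*562/645 - 5120/23) = sqrt(-46646/416025 - 5120/23) = sqrt(-2131120858/9568575) = I*sqrt(49015779734)/14835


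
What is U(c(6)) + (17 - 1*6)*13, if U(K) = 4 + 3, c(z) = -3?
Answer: 150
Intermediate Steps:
U(K) = 7
U(c(6)) + (17 - 1*6)*13 = 7 + (17 - 1*6)*13 = 7 + (17 - 6)*13 = 7 + 11*13 = 7 + 143 = 150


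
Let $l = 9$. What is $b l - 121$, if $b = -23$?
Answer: $-328$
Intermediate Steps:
$b l - 121 = \left(-23\right) 9 - 121 = -207 - 121 = -328$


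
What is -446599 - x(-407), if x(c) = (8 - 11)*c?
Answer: -447820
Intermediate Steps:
x(c) = -3*c
-446599 - x(-407) = -446599 - (-3)*(-407) = -446599 - 1*1221 = -446599 - 1221 = -447820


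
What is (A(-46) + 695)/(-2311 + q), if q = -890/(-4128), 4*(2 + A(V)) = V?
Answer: -1406616/4769459 ≈ -0.29492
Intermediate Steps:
A(V) = -2 + V/4
q = 445/2064 (q = -890*(-1/4128) = 445/2064 ≈ 0.21560)
(A(-46) + 695)/(-2311 + q) = ((-2 + (¼)*(-46)) + 695)/(-2311 + 445/2064) = ((-2 - 23/2) + 695)/(-4769459/2064) = (-27/2 + 695)*(-2064/4769459) = (1363/2)*(-2064/4769459) = -1406616/4769459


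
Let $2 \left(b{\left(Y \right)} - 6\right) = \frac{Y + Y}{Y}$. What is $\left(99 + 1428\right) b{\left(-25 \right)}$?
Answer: $10689$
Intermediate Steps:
$b{\left(Y \right)} = 7$ ($b{\left(Y \right)} = 6 + \frac{\left(Y + Y\right) \frac{1}{Y}}{2} = 6 + \frac{2 Y \frac{1}{Y}}{2} = 6 + \frac{1}{2} \cdot 2 = 6 + 1 = 7$)
$\left(99 + 1428\right) b{\left(-25 \right)} = \left(99 + 1428\right) 7 = 1527 \cdot 7 = 10689$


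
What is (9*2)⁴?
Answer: 104976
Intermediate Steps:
(9*2)⁴ = 18⁴ = 104976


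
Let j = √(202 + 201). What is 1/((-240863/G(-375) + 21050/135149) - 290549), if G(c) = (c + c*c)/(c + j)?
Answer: -4006023655089387577078125/1161365572370645406360535964743 + 308509568792373592875*√403/15097752440818390282686967541659 ≈ -3.4490e-6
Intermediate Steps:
j = √403 ≈ 20.075
G(c) = (c + c²)/(c + √403) (G(c) = (c + c*c)/(c + √403) = (c + c²)/(c + √403))
1/((-240863/G(-375) + 21050/135149) - 290549) = 1/((-240863*(-(-375 + √403)/(375*(1 - 375))) + 21050/135149) - 290549) = 1/((-(-240863/374 + 240863*√403/140250) + 21050*(1/135149)) - 290549) = 1/((-(-240863/374 + 240863*√403/140250) + 21050/135149) - 290549) = 1/((-240863*(-1/374 + √403/140250) + 21050/135149) - 290549) = 1/(((240863/374 - 240863*√403/140250) + 21050/135149) - 290549) = 1/((32560266287/50545726 - 240863*√403/140250) - 290549) = 1/(-14653449877287/50545726 - 240863*√403/140250)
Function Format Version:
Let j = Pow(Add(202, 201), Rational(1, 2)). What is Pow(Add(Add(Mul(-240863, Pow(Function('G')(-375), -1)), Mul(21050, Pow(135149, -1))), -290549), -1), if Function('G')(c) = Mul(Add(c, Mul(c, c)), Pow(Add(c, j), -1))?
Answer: Add(Rational(-4006023655089387577078125, 1161365572370645406360535964743), Mul(Rational(308509568792373592875, 15097752440818390282686967541659), Pow(403, Rational(1, 2)))) ≈ -3.4490e-6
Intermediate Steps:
j = Pow(403, Rational(1, 2)) ≈ 20.075
Function('G')(c) = Mul(Pow(Add(c, Pow(403, Rational(1, 2))), -1), Add(c, Pow(c, 2))) (Function('G')(c) = Mul(Add(c, Mul(c, c)), Pow(Add(c, Pow(403, Rational(1, 2))), -1)) = Mul(Add(c, Pow(c, 2)), Pow(Add(c, Pow(403, Rational(1, 2))), -1)) = Mul(Pow(Add(c, Pow(403, Rational(1, 2))), -1), Add(c, Pow(c, 2))))
Pow(Add(Add(Mul(-240863, Pow(Function('G')(-375), -1)), Mul(21050, Pow(135149, -1))), -290549), -1) = Pow(Add(Add(Mul(-240863, Pow(Mul(-375, Pow(Add(-375, Pow(403, Rational(1, 2))), -1), Add(1, -375)), -1)), Mul(21050, Pow(135149, -1))), -290549), -1) = Pow(Add(Add(Mul(-240863, Pow(Mul(-375, Pow(Add(-375, Pow(403, Rational(1, 2))), -1), -374), -1)), Mul(21050, Rational(1, 135149))), -290549), -1) = Pow(Add(Add(Mul(-240863, Pow(Mul(140250, Pow(Add(-375, Pow(403, Rational(1, 2))), -1)), -1)), Rational(21050, 135149)), -290549), -1) = Pow(Add(Add(Mul(-240863, Add(Rational(-1, 374), Mul(Rational(1, 140250), Pow(403, Rational(1, 2))))), Rational(21050, 135149)), -290549), -1) = Pow(Add(Add(Add(Rational(240863, 374), Mul(Rational(-240863, 140250), Pow(403, Rational(1, 2)))), Rational(21050, 135149)), -290549), -1) = Pow(Add(Add(Rational(32560266287, 50545726), Mul(Rational(-240863, 140250), Pow(403, Rational(1, 2)))), -290549), -1) = Pow(Add(Rational(-14653449877287, 50545726), Mul(Rational(-240863, 140250), Pow(403, Rational(1, 2)))), -1)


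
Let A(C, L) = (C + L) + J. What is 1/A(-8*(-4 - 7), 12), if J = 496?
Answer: 1/596 ≈ 0.0016779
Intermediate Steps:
A(C, L) = 496 + C + L (A(C, L) = (C + L) + 496 = 496 + C + L)
1/A(-8*(-4 - 7), 12) = 1/(496 - 8*(-4 - 7) + 12) = 1/(496 - 8*(-11) + 12) = 1/(496 + 88 + 12) = 1/596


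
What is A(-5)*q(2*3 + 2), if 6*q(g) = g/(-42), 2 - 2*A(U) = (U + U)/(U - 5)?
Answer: -1/63 ≈ -0.015873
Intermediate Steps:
A(U) = 1 - U/(-5 + U) (A(U) = 1 - (U + U)/(2*(U - 5)) = 1 - 2*U/(2*(-5 + U)) = 1 - U/(-5 + U))
q(g) = -g/252 (q(g) = (g/(-42))/6 = (g*(-1/42))/6 = (-g/42)/6 = -g/252)
A(-5)*q(2*3 + 2) = (-5/(-5 - 5))*(-(2*3 + 2)/252) = (-5/(-10))*(-(6 + 2)/252) = (-5*(-1/10))*(-1/252*8) = (1/2)*(-2/63) = -1/63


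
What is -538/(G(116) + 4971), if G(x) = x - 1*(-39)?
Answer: -269/2563 ≈ -0.10496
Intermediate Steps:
G(x) = 39 + x (G(x) = x + 39 = 39 + x)
-538/(G(116) + 4971) = -538/((39 + 116) + 4971) = -538/(155 + 4971) = -538/5126 = (1/5126)*(-538) = -269/2563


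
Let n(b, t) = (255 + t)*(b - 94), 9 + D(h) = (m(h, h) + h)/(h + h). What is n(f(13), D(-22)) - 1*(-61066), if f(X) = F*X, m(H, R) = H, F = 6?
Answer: 57114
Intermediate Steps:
D(h) = -8 (D(h) = -9 + (h + h)/(h + h) = -9 + (2*h)/((2*h)) = -9 + (2*h)*(1/(2*h)) = -9 + 1 = -8)
f(X) = 6*X
n(b, t) = (-94 + b)*(255 + t) (n(b, t) = (255 + t)*(-94 + b) = (-94 + b)*(255 + t))
n(f(13), D(-22)) - 1*(-61066) = (-23970 - 94*(-8) + 255*(6*13) + (6*13)*(-8)) - 1*(-61066) = (-23970 + 752 + 255*78 + 78*(-8)) + 61066 = (-23970 + 752 + 19890 - 624) + 61066 = -3952 + 61066 = 57114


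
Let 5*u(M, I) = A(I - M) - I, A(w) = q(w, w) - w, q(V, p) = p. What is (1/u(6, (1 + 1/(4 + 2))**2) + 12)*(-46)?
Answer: -18768/49 ≈ -383.02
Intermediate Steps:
A(w) = 0 (A(w) = w - w = 0)
u(M, I) = -I/5 (u(M, I) = (0 - I)/5 = (-I)/5 = -I/5)
(1/u(6, (1 + 1/(4 + 2))**2) + 12)*(-46) = (1/(-(1 + 1/(4 + 2))**2/5) + 12)*(-46) = (1/(-(1 + 1/6)**2/5) + 12)*(-46) = (1/(-(7/6)**2/5) + 12)*(-46) = (1/(-1/5*49/36) + 12)*(-46) = (1/(-49/180) + 12)*(-46) = (-180/49 + 12)*(-46) = (408/49)*(-46) = -18768/49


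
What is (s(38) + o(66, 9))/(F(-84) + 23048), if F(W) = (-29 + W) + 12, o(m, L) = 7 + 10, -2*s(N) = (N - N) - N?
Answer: 12/7649 ≈ 0.0015688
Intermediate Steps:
s(N) = N/2 (s(N) = -((N - N) - N)/2 = -(0 - N)/2 = -(-1)*N/2 = N/2)
o(m, L) = 17
F(W) = -17 + W
(s(38) + o(66, 9))/(F(-84) + 23048) = ((½)*38 + 17)/((-17 - 84) + 23048) = (19 + 17)/(-101 + 23048) = 36/22947 = 36*(1/22947) = 12/7649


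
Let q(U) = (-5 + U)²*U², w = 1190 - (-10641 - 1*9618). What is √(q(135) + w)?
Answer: √308023949 ≈ 17551.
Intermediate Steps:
w = 21449 (w = 1190 - (-10641 - 9618) = 1190 - 1*(-20259) = 1190 + 20259 = 21449)
q(U) = U²*(-5 + U)²
√(q(135) + w) = √(135²*(-5 + 135)² + 21449) = √(18225*130² + 21449) = √(18225*16900 + 21449) = √(308002500 + 21449) = √308023949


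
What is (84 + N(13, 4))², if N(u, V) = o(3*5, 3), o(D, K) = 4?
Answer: 7744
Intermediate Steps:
N(u, V) = 4
(84 + N(13, 4))² = (84 + 4)² = 88² = 7744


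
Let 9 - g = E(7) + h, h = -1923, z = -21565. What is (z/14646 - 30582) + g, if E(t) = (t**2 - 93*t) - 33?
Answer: -410329255/14646 ≈ -28016.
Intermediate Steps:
E(t) = -33 + t**2 - 93*t
g = 2567 (g = 9 - ((-33 + 7**2 - 93*7) - 1923) = 9 - ((-33 + 49 - 651) - 1923) = 9 - (-635 - 1923) = 9 - 1*(-2558) = 9 + 2558 = 2567)
(z/14646 - 30582) + g = (-21565/14646 - 30582) + 2567 = -447925537/14646 + 2567 = -410329255/14646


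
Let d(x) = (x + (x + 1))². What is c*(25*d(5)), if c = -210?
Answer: -635250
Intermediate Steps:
d(x) = (1 + 2*x)² (d(x) = (x + (1 + x))² = (1 + 2*x)²)
c*(25*d(5)) = -5250*(1 + 2*5)² = -5250*(1 + 10)² = -5250*11² = -5250*121 = -210*3025 = -635250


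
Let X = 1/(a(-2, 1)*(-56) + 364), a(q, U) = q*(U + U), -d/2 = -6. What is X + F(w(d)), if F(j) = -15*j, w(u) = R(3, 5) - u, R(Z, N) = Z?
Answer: 79381/588 ≈ 135.00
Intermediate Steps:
d = 12 (d = -2*(-6) = 12)
a(q, U) = 2*U*q (a(q, U) = q*(2*U) = 2*U*q)
w(u) = 3 - u
X = 1/588 (X = 1/((2*1*(-2))*(-56) + 364) = 1/(-4*(-56) + 364) = 1/(224 + 364) = 1/588 ≈ 0.0017007)
X + F(w(d)) = 1/588 - 15*(3 - 1*12) = 1/588 - 15*(3 - 12) = 1/588 - 15*(-9) = 1/588 + 135 = 79381/588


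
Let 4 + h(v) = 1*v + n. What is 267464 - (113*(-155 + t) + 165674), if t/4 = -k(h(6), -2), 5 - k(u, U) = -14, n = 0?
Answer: 127893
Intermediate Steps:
h(v) = -4 + v (h(v) = -4 + (1*v + 0) = -4 + (v + 0) = -4 + v)
k(u, U) = 19 (k(u, U) = 5 - 1*(-14) = 5 + 14 = 19)
t = -76 (t = 4*(-1*19) = 4*(-19) = -76)
267464 - (113*(-155 + t) + 165674) = 267464 - (113*(-155 - 76) + 165674) = 267464 - (113*(-231) + 165674) = 267464 - (-26103 + 165674) = 267464 - 1*139571 = 267464 - 139571 = 127893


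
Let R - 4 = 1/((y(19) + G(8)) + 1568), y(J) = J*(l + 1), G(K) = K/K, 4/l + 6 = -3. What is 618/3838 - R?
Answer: -104746543/27280504 ≈ -3.8396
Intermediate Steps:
l = -4/9 (l = 4/(-6 - 3) = 4/(-9) = 4*(-⅑) = -4/9 ≈ -0.44444)
G(K) = 1
y(J) = 5*J/9 (y(J) = J*(-4/9 + 1) = J*(5/9) = 5*J/9)
R = 56873/14216 (R = 4 + 1/(((5/9)*19 + 1) + 1568) = 4 + 1/((95/9 + 1) + 1568) = 4 + 1/(104/9 + 1568) = 4 + 1/(14216/9) = 4 + 9/14216 = 56873/14216 ≈ 4.0006)
618/3838 - R = 618/3838 - 1*56873/14216 = 618*(1/3838) - 56873/14216 = 309/1919 - 56873/14216 = -104746543/27280504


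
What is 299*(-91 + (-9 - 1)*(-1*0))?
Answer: -27209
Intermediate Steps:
299*(-91 + (-9 - 1)*(-1*0)) = 299*(-91 - 10*0) = 299*(-91 + 0) = 299*(-91) = -27209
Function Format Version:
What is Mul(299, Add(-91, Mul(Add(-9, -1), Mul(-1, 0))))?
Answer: -27209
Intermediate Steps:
Mul(299, Add(-91, Mul(Add(-9, -1), Mul(-1, 0)))) = Mul(299, Add(-91, Mul(-10, 0))) = Mul(299, Add(-91, 0)) = Mul(299, -91) = -27209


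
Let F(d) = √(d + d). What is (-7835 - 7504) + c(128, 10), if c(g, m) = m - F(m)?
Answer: -15329 - 2*√5 ≈ -15333.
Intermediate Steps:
F(d) = √2*√d (F(d) = √(2*d) = √2*√d)
c(g, m) = m - √2*√m
(-7835 - 7504) + c(128, 10) = (-7835 - 7504) + (10 - √2*√10) = -15339 + (10 - 2*√5) = -15329 - 2*√5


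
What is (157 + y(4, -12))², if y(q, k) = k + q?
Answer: 22201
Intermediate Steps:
(157 + y(4, -12))² = (157 + (-12 + 4))² = (157 - 8)² = 149² = 22201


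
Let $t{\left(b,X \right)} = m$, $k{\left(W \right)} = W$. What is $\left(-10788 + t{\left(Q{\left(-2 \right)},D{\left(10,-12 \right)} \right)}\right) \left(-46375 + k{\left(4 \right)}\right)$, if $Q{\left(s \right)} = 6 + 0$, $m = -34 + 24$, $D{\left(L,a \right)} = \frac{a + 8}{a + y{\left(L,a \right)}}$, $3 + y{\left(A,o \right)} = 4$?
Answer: $500714058$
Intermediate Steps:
$y{\left(A,o \right)} = 1$ ($y{\left(A,o \right)} = -3 + 4 = 1$)
$D{\left(L,a \right)} = \frac{8 + a}{1 + a}$ ($D{\left(L,a \right)} = \frac{a + 8}{a + 1} = \frac{8 + a}{1 + a}$)
$m = -10$
$Q{\left(s \right)} = 6$
$t{\left(b,X \right)} = -10$
$\left(-10788 + t{\left(Q{\left(-2 \right)},D{\left(10,-12 \right)} \right)}\right) \left(-46375 + k{\left(4 \right)}\right) = \left(-10788 - 10\right) \left(-46375 + 4\right) = \left(-10798\right) \left(-46371\right) = 500714058$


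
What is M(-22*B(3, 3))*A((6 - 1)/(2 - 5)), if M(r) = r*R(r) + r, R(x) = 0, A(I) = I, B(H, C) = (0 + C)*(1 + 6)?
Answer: 770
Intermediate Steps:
B(H, C) = 7*C (B(H, C) = C*7 = 7*C)
M(r) = r (M(r) = r*0 + r = 0 + r = r)
M(-22*B(3, 3))*A((6 - 1)/(2 - 5)) = (-154*3)*((6 - 1)/(2 - 5)) = (-22*21)*(5/(-3)) = -2310*(-1)/3 = -462*(-5/3) = 770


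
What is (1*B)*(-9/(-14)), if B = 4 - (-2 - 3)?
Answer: 81/14 ≈ 5.7857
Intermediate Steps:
B = 9 (B = 4 - 1*(-5) = 4 + 5 = 9)
(1*B)*(-9/(-14)) = (1*9)*(-9/(-14)) = 9*(-9*(-1/14)) = 9*(9/14) = 81/14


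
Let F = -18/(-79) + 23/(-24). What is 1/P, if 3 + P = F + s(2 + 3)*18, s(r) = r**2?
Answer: 1896/846127 ≈ 0.0022408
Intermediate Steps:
F = -1385/1896 (F = -18*(-1/79) + 23*(-1/24) = 18/79 - 23/24 = -1385/1896 ≈ -0.73048)
P = 846127/1896 (P = -3 + (-1385/1896 + (2 + 3)**2*18) = -3 + (-1385/1896 + 5**2*18) = -3 + (-1385/1896 + 25*18) = -3 + (-1385/1896 + 450) = -3 + 851815/1896 = 846127/1896 ≈ 446.27)
1/P = 1/(846127/1896) = 1896/846127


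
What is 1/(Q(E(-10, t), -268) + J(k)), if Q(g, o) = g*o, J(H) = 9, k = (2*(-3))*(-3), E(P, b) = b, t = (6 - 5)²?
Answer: -1/259 ≈ -0.0038610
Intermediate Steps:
t = 1 (t = 1² = 1)
k = 18 (k = -6*(-3) = 18)
1/(Q(E(-10, t), -268) + J(k)) = 1/(1*(-268) + 9) = 1/(-268 + 9) = 1/(-259) = -1/259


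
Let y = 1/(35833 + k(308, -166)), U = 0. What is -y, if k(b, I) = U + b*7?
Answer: -1/37989 ≈ -2.6323e-5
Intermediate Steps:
k(b, I) = 7*b (k(b, I) = 0 + b*7 = 0 + 7*b = 7*b)
y = 1/37989 (y = 1/(35833 + 7*308) = 1/(35833 + 2156) = 1/37989 ≈ 2.6323e-5)
-y = -1*1/37989 = -1/37989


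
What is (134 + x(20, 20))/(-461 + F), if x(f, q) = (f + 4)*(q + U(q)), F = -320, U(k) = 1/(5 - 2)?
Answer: -622/781 ≈ -0.79642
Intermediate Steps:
U(k) = 1/3
x(f, q) = (4 + f)*(1/3 + q) (x(f, q) = (f + 4)*(q + 1/3) = (4 + f)*(1/3 + q))
(134 + x(20, 20))/(-461 + F) = (134 + (4/3 + 4*20 + (1/3)*20 + 20*20))/(-461 - 320) = (134 + (4/3 + 80 + 20/3 + 400))/(-781) = (134 + 488)*(-1/781) = 622*(-1/781) = -622/781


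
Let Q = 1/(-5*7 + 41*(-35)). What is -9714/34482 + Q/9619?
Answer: -3270364631/11608882530 ≈ -0.28171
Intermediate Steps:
Q = -1/1470 (Q = 1/(-35 - 1435) = 1/(-1470) = -1/1470 ≈ -0.00068027)
-9714/34482 + Q/9619 = -9714/34482 - 1/1470/9619 = -9714*1/34482 - 1/1470*1/9619 = -1619/5747 - 1/14139930 = -3270364631/11608882530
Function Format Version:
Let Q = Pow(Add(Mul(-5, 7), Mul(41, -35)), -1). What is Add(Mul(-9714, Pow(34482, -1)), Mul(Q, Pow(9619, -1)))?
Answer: Rational(-3270364631, 11608882530) ≈ -0.28171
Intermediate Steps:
Q = Rational(-1, 1470) (Q = Pow(Add(-35, -1435), -1) = Pow(-1470, -1) = Rational(-1, 1470) ≈ -0.00068027)
Add(Mul(-9714, Pow(34482, -1)), Mul(Q, Pow(9619, -1))) = Add(Mul(-9714, Pow(34482, -1)), Mul(Rational(-1, 1470), Pow(9619, -1))) = Add(Mul(-9714, Rational(1, 34482)), Mul(Rational(-1, 1470), Rational(1, 9619))) = Add(Rational(-1619, 5747), Rational(-1, 14139930)) = Rational(-3270364631, 11608882530)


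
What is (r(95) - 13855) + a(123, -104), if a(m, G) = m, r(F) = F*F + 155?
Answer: -4552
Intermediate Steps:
r(F) = 155 + F² (r(F) = F² + 155 = 155 + F²)
(r(95) - 13855) + a(123, -104) = ((155 + 95²) - 13855) + 123 = ((155 + 9025) - 13855) + 123 = (9180 - 13855) + 123 = -4675 + 123 = -4552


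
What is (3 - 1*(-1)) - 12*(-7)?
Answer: 88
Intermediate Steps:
(3 - 1*(-1)) - 12*(-7) = (3 + 1) + 84 = 4 + 84 = 88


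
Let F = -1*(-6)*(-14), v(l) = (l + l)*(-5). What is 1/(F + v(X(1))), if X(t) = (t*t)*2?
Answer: -1/104 ≈ -0.0096154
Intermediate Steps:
X(t) = 2*t² (X(t) = t²*2 = 2*t²)
v(l) = -10*l (v(l) = (2*l)*(-5) = -10*l)
F = -84 (F = 6*(-14) = -84)
1/(F + v(X(1))) = 1/(-84 - 20*1²) = 1/(-84 - 20) = 1/(-104) = -1/104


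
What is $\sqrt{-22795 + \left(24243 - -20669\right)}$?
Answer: $\sqrt{22117} \approx 148.72$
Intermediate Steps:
$\sqrt{-22795 + \left(24243 - -20669\right)} = \sqrt{-22795 + \left(24243 + 20669\right)} = \sqrt{-22795 + 44912} = \sqrt{22117}$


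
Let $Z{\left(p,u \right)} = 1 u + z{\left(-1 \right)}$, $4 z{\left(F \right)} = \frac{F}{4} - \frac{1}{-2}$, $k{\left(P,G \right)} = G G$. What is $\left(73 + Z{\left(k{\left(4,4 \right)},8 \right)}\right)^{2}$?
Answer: $\frac{1682209}{256} \approx 6571.1$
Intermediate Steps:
$k{\left(P,G \right)} = G^{2}$
$z{\left(F \right)} = \frac{1}{8} + \frac{F}{16}$ ($z{\left(F \right)} = \frac{\frac{F}{4} - \frac{1}{-2}}{4} = \frac{F \frac{1}{4} - - \frac{1}{2}}{4} = \frac{\frac{F}{4} + \frac{1}{2}}{4} = \frac{\frac{1}{2} + \frac{F}{4}}{4} = \frac{1}{8} + \frac{F}{16}$)
$Z{\left(p,u \right)} = \frac{1}{16} + u$ ($Z{\left(p,u \right)} = 1 u + \left(\frac{1}{8} + \frac{1}{16} \left(-1\right)\right) = u + \left(\frac{1}{8} - \frac{1}{16}\right) = u + \frac{1}{16} = \frac{1}{16} + u$)
$\left(73 + Z{\left(k{\left(4,4 \right)},8 \right)}\right)^{2} = \left(73 + \left(\frac{1}{16} + 8\right)\right)^{2} = \left(73 + \frac{129}{16}\right)^{2} = \left(\frac{1297}{16}\right)^{2} = \frac{1682209}{256}$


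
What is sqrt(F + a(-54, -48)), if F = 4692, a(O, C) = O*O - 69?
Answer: sqrt(7539) ≈ 86.827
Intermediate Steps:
a(O, C) = -69 + O**2 (a(O, C) = O**2 - 69 = -69 + O**2)
sqrt(F + a(-54, -48)) = sqrt(4692 + (-69 + (-54)**2)) = sqrt(4692 + (-69 + 2916)) = sqrt(4692 + 2847) = sqrt(7539)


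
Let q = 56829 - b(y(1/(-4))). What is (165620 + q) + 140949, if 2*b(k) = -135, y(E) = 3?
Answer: 726931/2 ≈ 3.6347e+5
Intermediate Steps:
b(k) = -135/2 (b(k) = (½)*(-135) = -135/2)
q = 113793/2 (q = 56829 - 1*(-135/2) = 56829 + 135/2 = 113793/2 ≈ 56897.)
(165620 + q) + 140949 = (165620 + 113793/2) + 140949 = 445033/2 + 140949 = 726931/2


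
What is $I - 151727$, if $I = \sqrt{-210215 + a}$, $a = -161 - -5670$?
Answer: $-151727 + i \sqrt{204706} \approx -1.5173 \cdot 10^{5} + 452.44 i$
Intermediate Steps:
$a = 5509$ ($a = -161 + 5670 = 5509$)
$I = i \sqrt{204706}$ ($I = \sqrt{-210215 + 5509} = \sqrt{-204706} = i \sqrt{204706} \approx 452.44 i$)
$I - 151727 = i \sqrt{204706} - 151727 = -151727 + i \sqrt{204706}$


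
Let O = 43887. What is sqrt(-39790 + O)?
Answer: sqrt(4097) ≈ 64.008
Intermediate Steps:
sqrt(-39790 + O) = sqrt(-39790 + 43887) = sqrt(4097)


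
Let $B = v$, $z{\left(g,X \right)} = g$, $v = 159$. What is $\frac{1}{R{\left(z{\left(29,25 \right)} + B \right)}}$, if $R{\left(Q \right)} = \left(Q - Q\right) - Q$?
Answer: $- \frac{1}{188} \approx -0.0053191$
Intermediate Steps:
$B = 159$
$R{\left(Q \right)} = - Q$ ($R{\left(Q \right)} = 0 - Q = - Q$)
$\frac{1}{R{\left(z{\left(29,25 \right)} + B \right)}} = \frac{1}{\left(-1\right) \left(29 + 159\right)} = \frac{1}{\left(-1\right) 188} = \frac{1}{-188} = - \frac{1}{188}$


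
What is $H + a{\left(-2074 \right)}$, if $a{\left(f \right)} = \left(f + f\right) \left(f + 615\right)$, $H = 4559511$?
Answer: $10611443$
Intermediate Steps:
$a{\left(f \right)} = 2 f \left(615 + f\right)$
$H + a{\left(-2074 \right)} = 4559511 + 2 \left(-2074\right) \left(615 - 2074\right) = 4559511 + 2 \left(-2074\right) \left(-1459\right) = 4559511 + 6051932 = 10611443$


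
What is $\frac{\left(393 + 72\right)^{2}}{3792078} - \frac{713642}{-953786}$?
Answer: $\frac{161801028107}{200935050406} \approx 0.80524$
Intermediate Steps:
$\frac{\left(393 + 72\right)^{2}}{3792078} - \frac{713642}{-953786} = 465^{2} \cdot \frac{1}{3792078} - - \frac{356821}{476893} = 216225 \cdot \frac{1}{3792078} + \frac{356821}{476893} = \frac{24025}{421342} + \frac{356821}{476893} = \frac{161801028107}{200935050406}$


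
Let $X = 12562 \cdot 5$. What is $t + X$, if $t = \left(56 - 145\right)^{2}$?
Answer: $70731$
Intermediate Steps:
$t = 7921$ ($t = \left(-89\right)^{2} = 7921$)
$X = 62810$
$t + X = 7921 + 62810 = 70731$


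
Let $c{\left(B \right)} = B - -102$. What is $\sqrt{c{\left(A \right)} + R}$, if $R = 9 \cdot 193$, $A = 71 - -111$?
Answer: $\sqrt{2021} \approx 44.956$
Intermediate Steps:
$A = 182$ ($A = 71 + 111 = 182$)
$c{\left(B \right)} = 102 + B$ ($c{\left(B \right)} = B + 102 = 102 + B$)
$R = 1737$
$\sqrt{c{\left(A \right)} + R} = \sqrt{\left(102 + 182\right) + 1737} = \sqrt{284 + 1737} = \sqrt{2021}$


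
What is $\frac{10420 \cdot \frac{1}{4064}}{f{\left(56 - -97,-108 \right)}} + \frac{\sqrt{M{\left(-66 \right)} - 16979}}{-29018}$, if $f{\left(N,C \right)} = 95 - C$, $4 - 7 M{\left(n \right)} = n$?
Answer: $\frac{2605}{206248} - \frac{i \sqrt{16969}}{29018} \approx 0.01263 - 0.0044891 i$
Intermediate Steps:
$M{\left(n \right)} = \frac{4}{7} - \frac{n}{7}$
$\frac{10420 \cdot \frac{1}{4064}}{f{\left(56 - -97,-108 \right)}} + \frac{\sqrt{M{\left(-66 \right)} - 16979}}{-29018} = \frac{10420 \cdot \frac{1}{4064}}{95 - -108} + \frac{\sqrt{\left(\frac{4}{7} - - \frac{66}{7}\right) - 16979}}{-29018} = \frac{10420 \cdot \frac{1}{4064}}{95 + 108} + \sqrt{\left(\frac{4}{7} + \frac{66}{7}\right) - 16979} \left(- \frac{1}{29018}\right) = \frac{2605}{1016 \cdot 203} + \sqrt{10 - 16979} \left(- \frac{1}{29018}\right) = \frac{2605}{1016} \cdot \frac{1}{203} + \sqrt{-16969} \left(- \frac{1}{29018}\right) = \frac{2605}{206248} + i \sqrt{16969} \left(- \frac{1}{29018}\right) = \frac{2605}{206248} - \frac{i \sqrt{16969}}{29018}$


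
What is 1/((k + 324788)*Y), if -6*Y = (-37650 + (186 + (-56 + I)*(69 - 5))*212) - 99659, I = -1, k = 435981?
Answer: 6/662822273557 ≈ 9.0522e-12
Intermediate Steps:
Y = 871253/6 (Y = -((-37650 + (186 + (-56 - 1)*(69 - 5))*212) - 99659)/6 = -((-37650 + (186 - 57*64)*212) - 99659)/6 = -((-37650 + (186 - 3648)*212) - 99659)/6 = -((-37650 - 3462*212) - 99659)/6 = -((-37650 - 733944) - 99659)/6 = -(-771594 - 99659)/6 = -1/6*(-871253) = 871253/6 ≈ 1.4521e+5)
1/((k + 324788)*Y) = 1/((435981 + 324788)*(871253/6)) = (6/871253)/760769 = (1/760769)*(6/871253) = 6/662822273557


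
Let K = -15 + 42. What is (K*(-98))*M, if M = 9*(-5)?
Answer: 119070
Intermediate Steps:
K = 27
M = -45
(K*(-98))*M = (27*(-98))*(-45) = -2646*(-45) = 119070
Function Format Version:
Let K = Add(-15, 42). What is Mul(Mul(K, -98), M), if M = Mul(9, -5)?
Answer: 119070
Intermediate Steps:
K = 27
M = -45
Mul(Mul(K, -98), M) = Mul(Mul(27, -98), -45) = Mul(-2646, -45) = 119070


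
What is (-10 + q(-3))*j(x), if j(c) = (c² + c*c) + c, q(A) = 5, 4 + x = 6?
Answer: -50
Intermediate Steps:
x = 2 (x = -4 + 6 = 2)
j(c) = c + 2*c² (j(c) = (c² + c²) + c = 2*c² + c = c + 2*c²)
(-10 + q(-3))*j(x) = (-10 + 5)*(2*(1 + 2*2)) = -10*(1 + 4) = -10*5 = -5*10 = -50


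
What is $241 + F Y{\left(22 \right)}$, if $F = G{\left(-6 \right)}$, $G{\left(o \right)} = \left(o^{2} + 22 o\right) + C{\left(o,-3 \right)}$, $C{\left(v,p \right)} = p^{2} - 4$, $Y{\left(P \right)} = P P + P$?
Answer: $-45805$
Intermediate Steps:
$Y{\left(P \right)} = P + P^{2}$ ($Y{\left(P \right)} = P^{2} + P = P + P^{2}$)
$C{\left(v,p \right)} = -4 + p^{2}$
$G{\left(o \right)} = 5 + o^{2} + 22 o$ ($G{\left(o \right)} = \left(o^{2} + 22 o\right) - \left(4 - \left(-3\right)^{2}\right) = \left(o^{2} + 22 o\right) + \left(-4 + 9\right) = \left(o^{2} + 22 o\right) + 5 = 5 + o^{2} + 22 o$)
$F = -91$ ($F = 5 + \left(-6\right)^{2} + 22 \left(-6\right) = 5 + 36 - 132 = -91$)
$241 + F Y{\left(22 \right)} = 241 - 91 \cdot 22 \left(1 + 22\right) = 241 - 91 \cdot 22 \cdot 23 = 241 - 46046 = -45805$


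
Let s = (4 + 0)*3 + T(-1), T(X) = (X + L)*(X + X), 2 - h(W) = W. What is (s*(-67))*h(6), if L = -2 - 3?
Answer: 6432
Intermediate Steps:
L = -5
h(W) = 2 - W
T(X) = 2*X*(-5 + X) (T(X) = (X - 5)*(X + X) = (-5 + X)*(2*X) = 2*X*(-5 + X))
s = 24 (s = (4 + 0)*3 + 2*(-1)*(-5 - 1) = 4*3 + 2*(-1)*(-6) = 12 + 12 = 24)
(s*(-67))*h(6) = (24*(-67))*(2 - 1*6) = -1608*(2 - 6) = -1608*(-4) = 6432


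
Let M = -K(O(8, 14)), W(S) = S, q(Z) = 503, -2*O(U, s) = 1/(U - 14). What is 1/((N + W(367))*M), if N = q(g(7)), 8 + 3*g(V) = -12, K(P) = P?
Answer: -2/145 ≈ -0.013793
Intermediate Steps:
O(U, s) = -1/(2*(-14 + U)) (O(U, s) = -1/(2*(U - 14)) = -1/(2*(-14 + U)))
g(V) = -20/3 (g(V) = -8/3 + (⅓)*(-12) = -8/3 - 4 = -20/3)
N = 503
M = -1/12 (M = -(-1)/(-28 + 2*8) = -(-1)/(-28 + 16) = -(-1)/(-12) = -(-1)*(-1)/12 = -1*1/12 = -1/12 ≈ -0.083333)
1/((N + W(367))*M) = 1/((503 + 367)*(-1/12)) = -12/870 = (1/870)*(-12) = -2/145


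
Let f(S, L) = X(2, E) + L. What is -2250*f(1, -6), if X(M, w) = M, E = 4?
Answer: 9000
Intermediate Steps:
f(S, L) = 2 + L
-2250*f(1, -6) = -2250*(2 - 6) = -2250*(-4) = 9000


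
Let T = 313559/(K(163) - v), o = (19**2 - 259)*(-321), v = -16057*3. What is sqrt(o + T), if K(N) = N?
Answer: I*sqrt(452520144934)/3718 ≈ 180.93*I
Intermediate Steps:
v = -48171
o = -32742 (o = (361 - 259)*(-321) = 102*(-321) = -32742)
T = 313559/48334 (T = 313559/(163 - 1*(-48171)) = 313559/(163 + 48171) = 313559/48334 ≈ 6.4873)
sqrt(o + T) = sqrt(-32742 + 313559/48334) = sqrt(-1582238269/48334) = I*sqrt(452520144934)/3718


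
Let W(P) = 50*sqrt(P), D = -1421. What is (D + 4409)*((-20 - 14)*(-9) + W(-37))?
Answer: 914328 + 149400*I*sqrt(37) ≈ 9.1433e+5 + 9.0877e+5*I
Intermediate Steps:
(D + 4409)*((-20 - 14)*(-9) + W(-37)) = (-1421 + 4409)*((-20 - 14)*(-9) + 50*sqrt(-37)) = 2988*(-34*(-9) + 50*(I*sqrt(37))) = 2988*(306 + 50*I*sqrt(37)) = 914328 + 149400*I*sqrt(37)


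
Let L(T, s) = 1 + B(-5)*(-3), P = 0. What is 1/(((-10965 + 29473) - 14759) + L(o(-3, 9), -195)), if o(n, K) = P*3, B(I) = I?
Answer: 1/3765 ≈ 0.00026560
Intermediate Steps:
o(n, K) = 0 (o(n, K) = 0*3 = 0)
L(T, s) = 16 (L(T, s) = 1 - 5*(-3) = 1 + 15 = 16)
1/(((-10965 + 29473) - 14759) + L(o(-3, 9), -195)) = 1/(((-10965 + 29473) - 14759) + 16) = 1/((18508 - 14759) + 16) = 1/(3749 + 16) = 1/3765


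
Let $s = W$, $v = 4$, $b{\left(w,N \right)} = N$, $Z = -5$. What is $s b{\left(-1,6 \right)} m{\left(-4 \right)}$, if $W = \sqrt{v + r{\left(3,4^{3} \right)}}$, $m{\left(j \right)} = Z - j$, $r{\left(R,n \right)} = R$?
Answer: $- 6 \sqrt{7} \approx -15.875$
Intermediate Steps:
$m{\left(j \right)} = -5 - j$
$W = \sqrt{7}$ ($W = \sqrt{4 + 3} = \sqrt{7} \approx 2.6458$)
$s = \sqrt{7} \approx 2.6458$
$s b{\left(-1,6 \right)} m{\left(-4 \right)} = \sqrt{7} \cdot 6 \left(-5 - -4\right) = 6 \sqrt{7} \left(-5 + 4\right) = 6 \sqrt{7} \left(-1\right) = - 6 \sqrt{7}$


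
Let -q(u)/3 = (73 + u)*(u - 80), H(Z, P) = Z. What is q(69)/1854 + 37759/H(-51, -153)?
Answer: -3875900/5253 ≈ -737.84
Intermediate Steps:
q(u) = -3*(-80 + u)*(73 + u) (q(u) = -3*(73 + u)*(u - 80) = -3*(73 + u)*(-80 + u) = -3*(-80 + u)*(73 + u))
q(69)/1854 + 37759/H(-51, -153) = (17520 - 3*69² + 21*69)/1854 + 37759/(-51) = (17520 - 3*4761 + 1449)*(1/1854) + 37759*(-1/51) = (17520 - 14283 + 1449)*(1/1854) - 37759/51 = 4686*(1/1854) - 37759/51 = 781/309 - 37759/51 = -3875900/5253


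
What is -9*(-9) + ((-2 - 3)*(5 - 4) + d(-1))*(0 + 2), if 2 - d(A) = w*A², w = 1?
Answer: 73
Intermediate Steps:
d(A) = 2 - A²
-9*(-9) + ((-2 - 3)*(5 - 4) + d(-1))*(0 + 2) = -9*(-9) + ((-2 - 3)*(5 - 4) + (2 - 1*(-1)²))*(0 + 2) = 81 + (-5*1 + (2 - 1*1))*2 = 81 + (-5 + (2 - 1))*2 = 81 + (-5 + 1)*2 = 81 - 4*2 = 81 - 8 = 73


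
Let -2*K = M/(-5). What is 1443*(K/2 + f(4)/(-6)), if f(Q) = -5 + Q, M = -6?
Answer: -962/5 ≈ -192.40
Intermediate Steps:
K = -3/5 (K = -(-3)/(-5) = -(-3)*(-1)/5 = -1/2*6/5 = -3/5 ≈ -0.60000)
1443*(K/2 + f(4)/(-6)) = 1443*(-3/5/2 + (-5 + 4)/(-6)) = 1443*(-3/5*1/2 - 1*(-1/6)) = 1443*(-3/10 + 1/6) = 1443*(-2/15) = -962/5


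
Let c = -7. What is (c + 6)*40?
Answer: -40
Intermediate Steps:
(c + 6)*40 = (-7 + 6)*40 = -1*40 = -40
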